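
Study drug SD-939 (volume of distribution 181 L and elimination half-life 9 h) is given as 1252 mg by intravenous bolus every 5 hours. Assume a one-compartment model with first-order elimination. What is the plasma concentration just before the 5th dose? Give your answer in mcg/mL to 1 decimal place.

f = (1/2)^(τ/t½) = (1/2)^(5/9) ≈ 0.6804.
C₀ = D/Vd = 1252/181 ≈ 6.917 mcg/mL.
Before the 5th dose, 4 doses have been given. Superposition: Cmin = C₀·(f + f² + … + f^4).
≈ 6.917 × (0.6804 + 0.4629 + 0.3150 + 0.2143) ≈ 6.917 × 1.6726 ≈ 11.569 mcg/mL.

11.6 mcg/mL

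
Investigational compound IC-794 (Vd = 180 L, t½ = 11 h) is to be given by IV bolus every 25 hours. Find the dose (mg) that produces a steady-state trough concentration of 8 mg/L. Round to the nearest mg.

5519 mg

τ/t½ = 25/11 ≈ 2.2727, so f = (1/2)^(25/11) ≈ 0.206938.
Cmin,ss = (D/Vd)·f/(1−f), so D = Cmin,ss·Vd·(1−f)/f.
D = 8 × 180 × (1−f)/f ≈ 8 × 180 × 3.83237 ≈ 5518.61 mg.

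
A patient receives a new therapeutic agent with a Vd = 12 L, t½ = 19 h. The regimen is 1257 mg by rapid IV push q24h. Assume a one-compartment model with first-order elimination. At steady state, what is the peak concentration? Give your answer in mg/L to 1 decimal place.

Over one 24-h interval, 24/19 ≈ 1.2632 half-lives elapse, leaving f ≈ 0.4166 of each dose.
Accumulation ratio R = 1/(1 − f) ≈ 1/0.5834 ≈ 1.7141.
Single-dose peak C₀ = D/Vd = 1257/12 ≈ 104.750 mg/L.
Cmax,ss = C₀/(1 − f) ≈ 104.750/0.5834 ≈ 179.551 mg/L.

179.6 mg/L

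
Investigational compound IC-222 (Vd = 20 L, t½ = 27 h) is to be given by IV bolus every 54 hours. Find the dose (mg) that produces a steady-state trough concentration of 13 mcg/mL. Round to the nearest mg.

τ/t½ = 54/27 ≈ 2, so f = (1/2)^(54/27) ≈ 0.250000.
Cmin,ss = (D/Vd)·f/(1−f), so D = Cmin,ss·Vd·(1−f)/f.
D = 13 × 20 × (1−f)/f ≈ 13 × 20 × 3.00000 ≈ 780.00 mg.

780 mg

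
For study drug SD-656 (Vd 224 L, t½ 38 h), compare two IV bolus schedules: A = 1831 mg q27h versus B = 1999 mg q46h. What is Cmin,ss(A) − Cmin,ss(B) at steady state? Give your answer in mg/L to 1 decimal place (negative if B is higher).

Regimen A: f = (1/2)^(27/38) ≈ 0.6111; Cmin,ss = (1831/224)·f/(1−f) ≈ 12.844 mg/L.
Regimen B: f = (1/2)^(46/38) ≈ 0.4321; Cmin,ss = (1999/224)·f/(1−f) ≈ 6.790 mg/L.
Difference ≈ 12.844 − 6.790 ≈ 6.054 mg/L.

6.1 mg/L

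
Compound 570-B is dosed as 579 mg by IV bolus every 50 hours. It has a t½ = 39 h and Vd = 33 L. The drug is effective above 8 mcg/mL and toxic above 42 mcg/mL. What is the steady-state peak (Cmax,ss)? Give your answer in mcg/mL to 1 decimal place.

29.8 mcg/mL

k = ln2/t½ = ln2/39 ≈ 0.017773 h⁻¹; fraction remaining f = e^(−kτ) = e^(−0.017773×50) ≈ 0.4112.
Accumulation ratio R = 1/(1 − f) ≈ 1/0.5888 ≈ 1.6984.
Each bolus raises the concentration by D/Vd = 579/33 ≈ 17.545 mcg/mL.
Steady-state peak Cmax,ss = C₀·R ≈ 17.545 × 1.6984 ≈ 29.798 mcg/mL.
Peak 29.8 mcg/mL vs MTC 42 mcg/mL: below toxic threshold.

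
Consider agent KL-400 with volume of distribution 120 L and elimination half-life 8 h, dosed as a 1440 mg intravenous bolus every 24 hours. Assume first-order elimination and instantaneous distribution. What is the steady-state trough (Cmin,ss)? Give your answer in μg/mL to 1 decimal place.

The dosing interval is 3 half-lives, so f = 2^(−3) = 0.125.
At steady state, R = 1/(1 − 0.125) = 8/7.
Single-dose peak C₀ = D/Vd = 1440/120 = 12 μg/mL.
Steady-state peak Cmax,ss = C₀·R = 12 × 8/7 ≈ 13.714 μg/mL.
Steady-state trough Cmin,ss = Cmax,ss·f ≈ 13.714 × 0.125 ≈ 1.714 μg/mL.

1.7 μg/mL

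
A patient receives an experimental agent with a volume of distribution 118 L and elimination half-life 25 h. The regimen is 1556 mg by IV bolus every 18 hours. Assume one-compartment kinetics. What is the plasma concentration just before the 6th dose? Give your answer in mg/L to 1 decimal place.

18.7 mg/L

f = (1/2)^(τ/t½) = (1/2)^(18/25) ≈ 0.6071.
C₀ = D/Vd = 1556/118 ≈ 13.186 mg/L.
Before the 6th dose, 5 doses have been given. Superposition: Cmin = C₀·(f + f² + … + f^5).
≈ 13.186 × (0.6071 + 0.3686 + 0.2238 + 0.1358 + 0.0825) ≈ 13.186 × 1.4178 ≈ 18.695 mg/L.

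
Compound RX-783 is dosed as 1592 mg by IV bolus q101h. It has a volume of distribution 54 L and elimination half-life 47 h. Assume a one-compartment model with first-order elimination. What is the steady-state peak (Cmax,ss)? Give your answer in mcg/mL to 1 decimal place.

τ/t½ = 101/47 ≈ 2.1489, so fraction remaining f = (1/2)^(101/47) ≈ 0.2255.
At steady state, accumulation factor R = 1/(1 − e^(−kτ)) ≈ 1.2912.
Single-dose peak C₀ = D/Vd = 1592/54 ≈ 29.481 mcg/mL.
Cmax,ss = C₀/(1 − f) ≈ 29.481/0.7745 ≈ 38.065 mcg/mL.

38.1 mcg/mL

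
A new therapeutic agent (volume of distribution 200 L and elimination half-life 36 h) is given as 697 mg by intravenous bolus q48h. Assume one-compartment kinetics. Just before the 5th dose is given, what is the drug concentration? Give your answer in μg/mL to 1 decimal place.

f = (1/2)^(τ/t½) = (1/2)^(48/36) ≈ 0.3969.
C₀ = D/Vd = 697/200 ≈ 3.485 μg/mL.
Before the 5th dose, 4 doses have been given. Superposition: Cmin = C₀·(f + f² + … + f^4).
≈ 3.485 × (0.3969 + 0.1575 + 0.0625 + 0.0248) ≈ 3.485 × 0.6417 ≈ 2.236 μg/mL.

2.2 μg/mL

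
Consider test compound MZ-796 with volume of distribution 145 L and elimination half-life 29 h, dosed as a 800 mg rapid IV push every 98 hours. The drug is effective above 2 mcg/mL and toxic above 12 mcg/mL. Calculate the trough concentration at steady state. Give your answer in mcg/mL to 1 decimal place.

k = ln2/t½ = ln2/29 ≈ 0.023902 h⁻¹; fraction remaining f = e^(−kτ) = e^(−0.023902×98) ≈ 0.0961.
Accumulation ratio R = 1/(1 − f) ≈ 1/0.9039 ≈ 1.1063.
Single-dose peak C₀ = D/Vd = 800/145 ≈ 5.517 mcg/mL.
Cmax,ss = C₀/(1 − f) ≈ 5.517/0.9039 ≈ 6.104 mcg/mL.
Steady-state trough Cmin,ss = Cmax,ss·f ≈ 6.104 × 0.0961 ≈ 0.587 mcg/mL.
Trough 0.6 mcg/mL vs MEC 2 mcg/mL: subtherapeutic.

0.6 mcg/mL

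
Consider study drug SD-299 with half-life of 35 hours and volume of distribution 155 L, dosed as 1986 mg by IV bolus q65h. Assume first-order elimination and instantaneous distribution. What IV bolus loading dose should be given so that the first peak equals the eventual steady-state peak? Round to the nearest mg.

f = (1/2)^(65/35) ≈ 0.276022; accumulation ratio R = 1/(1−f) ≈ 1.38126.
Loading dose to hit Cmax,ss on first dose: D_load = D_maint·R ≈ 1986 × 1.38126 ≈ 2743.18 mg.

2743 mg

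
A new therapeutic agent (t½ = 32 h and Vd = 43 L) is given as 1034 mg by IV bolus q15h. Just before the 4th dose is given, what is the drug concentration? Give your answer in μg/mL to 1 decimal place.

39.0 μg/mL

f = (1/2)^(τ/t½) = (1/2)^(15/32) ≈ 0.7226.
C₀ = D/Vd = 1034/43 ≈ 24.047 μg/mL.
Before the 4th dose, 3 doses have been given. Superposition: Cmin = C₀·(f + f² + … + f^3).
≈ 24.047 × (0.7226 + 0.5222 + 0.3773) ≈ 24.047 × 1.6221 ≈ 39.007 μg/mL.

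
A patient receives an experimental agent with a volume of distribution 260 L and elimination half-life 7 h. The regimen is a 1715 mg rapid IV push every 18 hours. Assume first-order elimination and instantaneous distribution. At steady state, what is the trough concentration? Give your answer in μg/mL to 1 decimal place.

1.3 μg/mL

Over one 18-h interval, 18/7 ≈ 2.5714 half-lives elapse, leaving f ≈ 0.1682 of each dose.
At steady state, accumulation factor R = 1/(1 − e^(−kτ)) ≈ 1.2022.
Each bolus raises the concentration by D/Vd = 1715/260 ≈ 6.596 μg/mL.
Steady-state peak Cmax,ss = C₀·R ≈ 6.596 × 1.2022 ≈ 7.930 μg/mL.
Steady-state trough Cmin,ss = Cmax,ss·f ≈ 7.930 × 0.1682 ≈ 1.334 μg/mL.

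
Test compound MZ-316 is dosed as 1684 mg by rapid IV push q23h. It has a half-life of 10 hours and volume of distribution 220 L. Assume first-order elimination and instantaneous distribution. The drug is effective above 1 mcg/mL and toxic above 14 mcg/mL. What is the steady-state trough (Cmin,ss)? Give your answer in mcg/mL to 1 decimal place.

τ/t½ = 23/10 ≈ 2.3, so fraction remaining f = (1/2)^(23/10) ≈ 0.2031.
Each bolus raises the concentration by D/Vd = 1684/220 ≈ 7.655 mcg/mL.
Steady-state trough Cmin,ss = C₀·f/(1−f) ≈ 7.655 × 0.2031/0.7969 ≈ 1.951 mcg/mL.
Trough 2.0 mcg/mL vs MEC 1 mcg/mL: adequate.

2.0 mcg/mL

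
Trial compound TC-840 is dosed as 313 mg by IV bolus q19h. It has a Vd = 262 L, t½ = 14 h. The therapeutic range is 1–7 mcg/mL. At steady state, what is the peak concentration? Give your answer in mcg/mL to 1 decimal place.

k = ln2/t½ = ln2/14 ≈ 0.049511 h⁻¹; fraction remaining f = e^(−kτ) = e^(−0.049511×19) ≈ 0.3904.
At steady state, accumulation factor R = 1/(1 − e^(−kτ)) ≈ 1.6404.
Each bolus raises the concentration by D/Vd = 313/262 ≈ 1.195 mcg/mL.
Steady-state peak Cmax,ss = C₀·R ≈ 1.195 × 1.6404 ≈ 1.960 mcg/mL.
Peak 2.0 mcg/mL vs MTC 7 mcg/mL: below toxic threshold.

2.0 mcg/mL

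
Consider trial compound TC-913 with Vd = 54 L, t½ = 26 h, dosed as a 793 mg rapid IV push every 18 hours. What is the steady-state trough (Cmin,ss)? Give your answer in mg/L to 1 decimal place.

23.8 mg/L

k = ln2/t½ = ln2/26 ≈ 0.026660 h⁻¹; fraction remaining f = e^(−kτ) = e^(−0.026660×18) ≈ 0.6189.
At steady state, accumulation factor R = 1/(1 − e^(−kτ)) ≈ 2.6240.
Each bolus raises the concentration by D/Vd = 793/54 ≈ 14.685 mg/L.
Cmax,ss = C₀/(1 − f) ≈ 14.685/0.3811 ≈ 38.533 mg/L.
One interval later, Cmin,ss = Cmax,ss·e^(−kτ) ≈ 38.533 × 0.6189 ≈ 23.848 mg/L.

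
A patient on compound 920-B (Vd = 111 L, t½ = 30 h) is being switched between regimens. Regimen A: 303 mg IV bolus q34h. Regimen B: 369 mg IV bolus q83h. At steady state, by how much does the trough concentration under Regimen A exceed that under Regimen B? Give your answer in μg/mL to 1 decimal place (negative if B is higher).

1.7 μg/mL

Regimen A: f = (1/2)^(34/30) ≈ 0.4559; Cmin,ss = (303/111)·f/(1−f) ≈ 2.287 μg/mL.
Regimen B: f = (1/2)^(83/30) ≈ 0.1469; Cmin,ss = (369/111)·f/(1−f) ≈ 0.572 μg/mL.
Difference ≈ 2.287 − 0.572 ≈ 1.715 μg/mL.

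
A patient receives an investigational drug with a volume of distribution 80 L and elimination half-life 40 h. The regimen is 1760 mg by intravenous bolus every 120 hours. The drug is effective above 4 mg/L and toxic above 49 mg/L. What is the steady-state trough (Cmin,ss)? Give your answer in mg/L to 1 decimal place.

τ = 120 h = 3 half-lives, so f = (1/2)^3 = 0.125.
Accumulation ratio R = 1/(1 − f) = 1/0.875 = 8/7.
Single-dose peak C₀ = D/Vd = 1760/80 = 22 mg/L.
Steady-state peak Cmax,ss = C₀·R = 22 × 8/7 ≈ 25.143 mg/L.
Steady-state trough Cmin,ss = Cmax,ss·f ≈ 25.143 × 0.125 ≈ 3.143 mg/L.
Trough 3.1 mg/L vs MEC 4 mg/L: subtherapeutic.

3.1 mg/L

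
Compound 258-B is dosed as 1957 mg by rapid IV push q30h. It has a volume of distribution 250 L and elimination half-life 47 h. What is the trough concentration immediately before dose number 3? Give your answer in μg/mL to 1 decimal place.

8.3 μg/mL

f = (1/2)^(τ/t½) = (1/2)^(30/47) ≈ 0.6425.
C₀ = D/Vd = 1957/250 ≈ 7.828 μg/mL.
Before the 3rd dose, 2 doses have been given. Superposition: Cmin = C₀·(f + f²).
≈ 7.828 × (0.6425 + 0.4128) ≈ 7.828 × 1.0553 ≈ 8.261 μg/mL.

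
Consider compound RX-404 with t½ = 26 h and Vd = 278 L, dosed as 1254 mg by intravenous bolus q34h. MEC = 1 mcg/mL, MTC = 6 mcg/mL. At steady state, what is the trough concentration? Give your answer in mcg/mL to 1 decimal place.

3.1 mcg/mL

τ/t½ = 34/26 ≈ 1.3077, so fraction remaining f = (1/2)^(34/26) ≈ 0.4040.
Single-dose peak C₀ = D/Vd = 1254/278 ≈ 4.511 mcg/mL.
Steady-state trough Cmin,ss = C₀·f/(1−f) ≈ 4.511 × 0.4040/0.5960 ≈ 3.058 mcg/mL.
Trough 3.1 mcg/mL vs MEC 1 mcg/mL: adequate.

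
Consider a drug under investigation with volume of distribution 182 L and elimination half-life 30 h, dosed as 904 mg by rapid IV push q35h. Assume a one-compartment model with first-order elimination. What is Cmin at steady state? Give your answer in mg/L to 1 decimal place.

4.0 mg/L

Over one 35-h interval, 35/30 ≈ 1.1667 half-lives elapse, leaving f ≈ 0.4454 of each dose.
Single-dose peak C₀ = D/Vd = 904/182 ≈ 4.967 mg/L.
Steady-state trough Cmin,ss = C₀·f/(1−f) ≈ 4.967 × 0.4454/0.5546 ≈ 3.989 mg/L.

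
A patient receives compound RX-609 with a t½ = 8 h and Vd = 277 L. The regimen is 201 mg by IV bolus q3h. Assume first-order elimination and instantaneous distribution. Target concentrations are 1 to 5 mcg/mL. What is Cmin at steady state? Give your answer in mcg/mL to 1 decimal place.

Over one 3-h interval, 3/8 ≈ 0.375 half-lives elapse, leaving f ≈ 0.7711 of each dose.
At steady state, accumulation factor R = 1/(1 − e^(−kτ)) ≈ 4.3687.
Each bolus raises the concentration by D/Vd = 201/277 ≈ 0.726 mcg/mL.
Steady-state peak Cmax,ss = C₀·R ≈ 0.726 × 4.3687 ≈ 3.172 mcg/mL.
One interval later, Cmin,ss = Cmax,ss·e^(−kτ) ≈ 3.172 × 0.7711 ≈ 2.446 mcg/mL.
Trough 2.4 mcg/mL vs MEC 1 mcg/mL: adequate.

2.4 mcg/mL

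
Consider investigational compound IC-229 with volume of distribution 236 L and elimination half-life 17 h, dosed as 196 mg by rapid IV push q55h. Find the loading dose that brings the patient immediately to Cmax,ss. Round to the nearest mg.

219 mg

f = (1/2)^(55/17) ≈ 0.106189; accumulation ratio R = 1/(1−f) ≈ 1.11880.
Loading dose to hit Cmax,ss on first dose: D_load = D_maint·R ≈ 196 × 1.11880 ≈ 219.28 mg.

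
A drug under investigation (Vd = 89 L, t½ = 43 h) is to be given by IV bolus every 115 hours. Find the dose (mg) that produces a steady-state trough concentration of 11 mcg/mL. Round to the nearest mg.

5271 mg

τ/t½ = 115/43 ≈ 2.6744, so f = (1/2)^(115/43) ≈ 0.156646.
Cmin,ss = (D/Vd)·f/(1−f), so D = Cmin,ss·Vd·(1−f)/f.
D = 11 × 89 × (1−f)/f ≈ 11 × 89 × 5.38382 ≈ 5270.76 mg.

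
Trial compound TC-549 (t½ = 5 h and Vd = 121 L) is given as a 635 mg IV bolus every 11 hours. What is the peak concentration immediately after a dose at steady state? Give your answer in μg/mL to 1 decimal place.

τ/t½ = 11/5 ≈ 2.2, so fraction remaining f = (1/2)^(11/5) ≈ 0.2176.
Accumulation ratio R = 1/(1 − f) ≈ 1/0.7824 ≈ 1.2781.
Each bolus raises the concentration by D/Vd = 635/121 ≈ 5.248 μg/mL.
Cmax,ss = C₀/(1 − f) ≈ 5.248/0.7824 ≈ 6.708 μg/mL.

6.7 μg/mL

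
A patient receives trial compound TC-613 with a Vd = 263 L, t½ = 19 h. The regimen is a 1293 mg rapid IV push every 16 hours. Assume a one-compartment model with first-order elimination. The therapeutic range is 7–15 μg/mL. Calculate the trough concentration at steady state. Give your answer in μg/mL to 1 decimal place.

τ/t½ = 16/19 ≈ 0.84211, so fraction remaining f = (1/2)^(16/19) ≈ 0.5578.
Single-dose peak C₀ = D/Vd = 1293/263 ≈ 4.916 μg/mL.
Steady-state trough Cmin,ss = C₀·f/(1−f) ≈ 4.916 × 0.5578/0.4422 ≈ 6.201 μg/mL.
Trough 6.2 μg/mL vs MEC 7 μg/mL: subtherapeutic.

6.2 μg/mL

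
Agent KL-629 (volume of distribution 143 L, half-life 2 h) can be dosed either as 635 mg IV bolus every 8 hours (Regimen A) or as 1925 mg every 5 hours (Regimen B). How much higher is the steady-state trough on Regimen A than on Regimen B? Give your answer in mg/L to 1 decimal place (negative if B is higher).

Regimen A: f = (1/2)^(8/2) ≈ 0.0625; Cmin,ss = (635/143)·f/(1−f) ≈ 0.296 mg/L.
Regimen B: f = (1/2)^(5/2) ≈ 0.1768; Cmin,ss = (1925/143)·f/(1−f) ≈ 2.891 mg/L.
Difference ≈ 0.296 − 2.891 ≈ -2.595 mg/L.

-2.6 mg/L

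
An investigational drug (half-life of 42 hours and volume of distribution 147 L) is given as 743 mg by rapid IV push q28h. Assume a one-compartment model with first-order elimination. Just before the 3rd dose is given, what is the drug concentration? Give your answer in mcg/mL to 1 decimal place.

f = (1/2)^(τ/t½) = (1/2)^(28/42) ≈ 0.6300.
C₀ = D/Vd = 743/147 ≈ 5.054 mcg/mL.
Before the 3rd dose, 2 doses have been given. Superposition: Cmin = C₀·(f + f²).
≈ 5.054 × (0.6300 + 0.3969) ≈ 5.054 × 1.0269 ≈ 5.190 mcg/mL.

5.2 mcg/mL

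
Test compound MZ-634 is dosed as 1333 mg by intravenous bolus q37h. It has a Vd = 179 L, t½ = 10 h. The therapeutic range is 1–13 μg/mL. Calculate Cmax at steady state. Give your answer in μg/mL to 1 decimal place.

Over one 37-h interval, 37/10 ≈ 3.7 half-lives elapse, leaving f ≈ 0.0769 of each dose.
At steady state, accumulation factor R = 1/(1 − e^(−kτ)) ≈ 1.0833.
Each bolus raises the concentration by D/Vd = 1333/179 ≈ 7.447 μg/mL.
Steady-state peak Cmax,ss = C₀·R ≈ 7.447 × 1.0833 ≈ 8.067 μg/mL.
Peak 8.1 μg/mL vs MTC 13 μg/mL: below toxic threshold.

8.1 μg/mL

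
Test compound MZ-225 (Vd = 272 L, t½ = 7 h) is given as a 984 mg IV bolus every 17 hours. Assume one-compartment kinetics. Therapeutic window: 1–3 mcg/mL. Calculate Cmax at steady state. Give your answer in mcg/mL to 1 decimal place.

4.4 mcg/mL

Over one 17-h interval, 17/7 ≈ 2.4286 half-lives elapse, leaving f ≈ 0.1857 of each dose.
Accumulation ratio R = 1/(1 − f) ≈ 1/0.8143 ≈ 1.2280.
Single-dose peak C₀ = D/Vd = 984/272 ≈ 3.618 mcg/mL.
Cmax,ss = C₀/(1 − f) ≈ 3.618/0.8143 ≈ 4.443 mcg/mL.
Peak 4.4 mcg/mL vs MTC 3 mcg/mL: exceeds toxic threshold.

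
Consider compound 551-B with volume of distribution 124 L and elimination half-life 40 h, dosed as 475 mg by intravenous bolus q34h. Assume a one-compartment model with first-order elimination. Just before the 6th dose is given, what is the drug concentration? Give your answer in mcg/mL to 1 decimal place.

f = (1/2)^(τ/t½) = (1/2)^(34/40) ≈ 0.5548.
C₀ = D/Vd = 475/124 ≈ 3.831 mcg/mL.
Before the 6th dose, 5 doses have been given. Superposition: Cmin = C₀·(f + f² + … + f^5).
≈ 3.831 × (0.5548 + 0.3078 + 0.1708 + 0.0947 + 0.0526) ≈ 3.831 × 1.1807 ≈ 4.523 mcg/mL.

4.5 mcg/mL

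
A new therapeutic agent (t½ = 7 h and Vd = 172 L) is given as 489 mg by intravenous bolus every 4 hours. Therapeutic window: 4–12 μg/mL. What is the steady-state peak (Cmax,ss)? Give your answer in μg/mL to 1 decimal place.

8.7 μg/mL

k = ln2/t½ = ln2/7 ≈ 0.099021 h⁻¹; fraction remaining f = e^(−kτ) = e^(−0.099021×4) ≈ 0.6730.
Accumulation ratio R = 1/(1 − f) ≈ 1/0.3270 ≈ 3.0581.
Each bolus raises the concentration by D/Vd = 489/172 ≈ 2.843 μg/mL.
Steady-state peak Cmax,ss = C₀·R ≈ 2.843 × 3.0581 ≈ 8.694 μg/mL.
Peak 8.7 μg/mL vs MTC 12 μg/mL: below toxic threshold.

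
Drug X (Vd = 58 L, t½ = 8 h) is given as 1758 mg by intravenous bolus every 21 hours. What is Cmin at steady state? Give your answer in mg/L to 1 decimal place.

5.9 mg/L

Over one 21-h interval, 21/8 ≈ 2.625 half-lives elapse, leaving f ≈ 0.1621 of each dose.
At steady state, accumulation factor R = 1/(1 − e^(−kτ)) ≈ 1.1935.
Each bolus raises the concentration by D/Vd = 1758/58 ≈ 30.310 mg/L.
Cmax,ss = C₀/(1 − f) ≈ 30.310/0.8379 ≈ 36.174 mg/L.
Steady-state trough Cmin,ss = Cmax,ss·f ≈ 36.174 × 0.1621 ≈ 5.864 mg/L.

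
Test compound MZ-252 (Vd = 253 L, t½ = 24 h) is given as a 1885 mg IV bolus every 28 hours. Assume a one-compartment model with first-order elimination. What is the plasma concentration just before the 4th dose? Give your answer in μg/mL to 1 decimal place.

f = (1/2)^(τ/t½) = (1/2)^(28/24) ≈ 0.4454.
C₀ = D/Vd = 1885/253 ≈ 7.451 μg/mL.
Before the 4th dose, 3 doses have been given. Superposition: Cmin = C₀·(f + f² + … + f^3).
≈ 7.451 × (0.4454 + 0.1984 + 0.0884) ≈ 7.451 × 0.7322 ≈ 5.456 μg/mL.

5.5 μg/mL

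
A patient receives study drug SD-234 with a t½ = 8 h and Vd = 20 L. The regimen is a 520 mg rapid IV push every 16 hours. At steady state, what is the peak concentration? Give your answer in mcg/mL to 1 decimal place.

The dosing interval is 2 half-lives, so f = 2^(−2) = 0.25.
At steady state, R = 1/(1 − 0.25) = 4/3.
Single-dose peak C₀ = D/Vd = 520/20 = 26 mcg/mL.
Steady-state peak Cmax,ss = C₀·R = 26 × 4/3 ≈ 34.667 mcg/mL.

34.7 mcg/mL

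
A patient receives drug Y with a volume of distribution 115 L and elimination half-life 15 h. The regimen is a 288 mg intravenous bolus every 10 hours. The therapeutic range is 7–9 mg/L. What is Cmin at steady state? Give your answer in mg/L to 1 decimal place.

4.3 mg/L

Over one 10-h interval, 10/15 ≈ 0.66667 half-lives elapse, leaving f ≈ 0.6300 of each dose.
Accumulation ratio R = 1/(1 − f) ≈ 1/0.3700 ≈ 2.7027.
Each bolus raises the concentration by D/Vd = 288/115 ≈ 2.504 mg/L.
Cmax,ss = C₀/(1 − f) ≈ 2.504/0.3700 ≈ 6.768 mg/L.
One interval later, Cmin,ss = Cmax,ss·e^(−kτ) ≈ 6.768 × 0.6300 ≈ 4.264 mg/L.
Trough 4.3 mg/L vs MEC 7 mg/L: subtherapeutic.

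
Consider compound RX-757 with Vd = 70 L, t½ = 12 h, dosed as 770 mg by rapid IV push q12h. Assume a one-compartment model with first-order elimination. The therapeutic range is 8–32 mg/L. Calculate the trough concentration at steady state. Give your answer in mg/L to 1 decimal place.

The dosing interval is 1 half-life, so f = 2^(−1) = 0.5.
Accumulation ratio R = 1/(1 − f) = 1/0.5 = 2/1.
Single-dose peak C₀ = D/Vd = 770/70 = 11 mg/L.
Steady-state peak Cmax,ss = C₀·R = 11 × 2/1 ≈ 22.000 mg/L.
Steady-state trough Cmin,ss = Cmax,ss·f ≈ 22.000 × 0.5 ≈ 11.000 mg/L.
Trough 11.0 mg/L vs MEC 8 mg/L: adequate.

11.0 mg/L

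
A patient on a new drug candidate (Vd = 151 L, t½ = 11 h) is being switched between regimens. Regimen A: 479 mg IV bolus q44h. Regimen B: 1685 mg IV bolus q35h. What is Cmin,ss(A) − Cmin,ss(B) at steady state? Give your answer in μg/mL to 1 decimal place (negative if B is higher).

-1.2 μg/mL

Regimen A: f = (1/2)^(44/11) ≈ 0.0625; Cmin,ss = (479/151)·f/(1−f) ≈ 0.211 μg/mL.
Regimen B: f = (1/2)^(35/11) ≈ 0.1102; Cmin,ss = (1685/151)·f/(1−f) ≈ 1.382 μg/mL.
Difference ≈ 0.211 − 1.382 ≈ -1.171 μg/mL.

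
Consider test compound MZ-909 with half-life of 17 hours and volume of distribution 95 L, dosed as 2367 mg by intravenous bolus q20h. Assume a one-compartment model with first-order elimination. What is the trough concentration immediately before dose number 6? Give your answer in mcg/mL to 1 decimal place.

f = (1/2)^(τ/t½) = (1/2)^(20/17) ≈ 0.4424.
C₀ = D/Vd = 2367/95 ≈ 24.916 mcg/mL.
Before the 6th dose, 5 doses have been given. Superposition: Cmin = C₀·(f + f² + … + f^5).
≈ 24.916 × (0.4424 + 0.1957 + 0.0866 + 0.0383 + 0.0169) ≈ 24.916 × 0.7799 ≈ 19.432 mcg/mL.

19.4 mcg/mL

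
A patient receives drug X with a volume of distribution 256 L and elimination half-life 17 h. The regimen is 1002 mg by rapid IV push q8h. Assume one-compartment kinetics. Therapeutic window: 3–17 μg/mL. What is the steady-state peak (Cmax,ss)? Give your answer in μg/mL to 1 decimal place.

14.1 μg/mL

k = ln2/t½ = ln2/17 ≈ 0.040773 h⁻¹; fraction remaining f = e^(−kτ) = e^(−0.040773×8) ≈ 0.7217.
At steady state, accumulation factor R = 1/(1 − e^(−kτ)) ≈ 3.5932.
Single-dose peak C₀ = D/Vd = 1002/256 ≈ 3.914 μg/mL.
Cmax,ss = C₀/(1 − f) ≈ 3.914/0.2783 ≈ 14.064 μg/mL.
Peak 14.1 μg/mL vs MTC 17 μg/mL: below toxic threshold.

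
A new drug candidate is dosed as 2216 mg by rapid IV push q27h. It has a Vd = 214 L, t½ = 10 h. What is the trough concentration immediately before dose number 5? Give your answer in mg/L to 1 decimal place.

f = (1/2)^(τ/t½) = (1/2)^(27/10) ≈ 0.1539.
C₀ = D/Vd = 2216/214 ≈ 10.355 mg/L.
Before the 5th dose, 4 doses have been given. Superposition: Cmin = C₀·(f + f² + … + f^4).
≈ 10.355 × (0.1539 + 0.0237 + 0.0036 + 0.0006) ≈ 10.355 × 0.1818 ≈ 1.883 mg/L.

1.9 mg/L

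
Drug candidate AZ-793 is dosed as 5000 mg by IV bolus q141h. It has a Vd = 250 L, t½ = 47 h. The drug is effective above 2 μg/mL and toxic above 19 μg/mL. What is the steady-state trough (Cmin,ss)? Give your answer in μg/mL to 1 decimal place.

The dosing interval is 3 half-lives, so f = 2^(−3) = 0.125.
Accumulation ratio R = 1/(1 − f) = 1/0.875 = 8/7.
Single-dose peak C₀ = D/Vd = 5000/250 = 20 μg/mL.
Steady-state peak Cmax,ss = C₀·R = 20 × 8/7 ≈ 22.857 μg/mL.
Steady-state trough Cmin,ss = Cmax,ss·f ≈ 22.857 × 0.125 ≈ 2.857 μg/mL.
Trough 2.9 μg/mL vs MEC 2 μg/mL: adequate.

2.9 μg/mL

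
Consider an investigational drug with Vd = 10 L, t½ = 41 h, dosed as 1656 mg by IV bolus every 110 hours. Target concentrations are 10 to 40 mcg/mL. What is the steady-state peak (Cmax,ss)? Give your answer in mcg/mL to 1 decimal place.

196.1 mcg/mL

τ/t½ = 110/41 ≈ 2.6829, so fraction remaining f = (1/2)^(110/41) ≈ 0.1557.
Accumulation ratio R = 1/(1 − f) ≈ 1/0.8443 ≈ 1.1844.
Single-dose peak C₀ = D/Vd = 1656/10 ≈ 165.600 mcg/mL.
Steady-state peak Cmax,ss = C₀·R ≈ 165.600 × 1.1844 ≈ 196.137 mcg/mL.
Peak 196.1 mcg/mL vs MTC 40 mcg/mL: exceeds toxic threshold.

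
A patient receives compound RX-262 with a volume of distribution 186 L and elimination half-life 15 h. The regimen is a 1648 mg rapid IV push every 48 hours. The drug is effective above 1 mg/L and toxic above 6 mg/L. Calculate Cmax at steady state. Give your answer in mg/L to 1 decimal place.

9.9 mg/L

τ/t½ = 48/15 ≈ 3.2, so fraction remaining f = (1/2)^(48/15) ≈ 0.1088.
At steady state, accumulation factor R = 1/(1 − e^(−kτ)) ≈ 1.1221.
Each bolus raises the concentration by D/Vd = 1648/186 ≈ 8.860 mg/L.
Steady-state peak Cmax,ss = C₀·R ≈ 8.860 × 1.1221 ≈ 9.942 mg/L.
Peak 9.9 mg/L vs MTC 6 mg/L: exceeds toxic threshold.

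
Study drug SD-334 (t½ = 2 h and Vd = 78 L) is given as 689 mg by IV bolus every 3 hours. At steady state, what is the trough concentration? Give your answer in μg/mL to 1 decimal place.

4.8 μg/mL

τ/t½ = 3/2 ≈ 1.5, so fraction remaining f = (1/2)^(3/2) ≈ 0.3536.
Accumulation ratio R = 1/(1 − f) ≈ 1/0.6464 ≈ 1.5470.
Each bolus raises the concentration by D/Vd = 689/78 ≈ 8.833 μg/mL.
Steady-state peak Cmax,ss = C₀·R ≈ 8.833 × 1.5470 ≈ 13.665 μg/mL.
One interval later, Cmin,ss = Cmax,ss·e^(−kτ) ≈ 13.665 × 0.3536 ≈ 4.832 μg/mL.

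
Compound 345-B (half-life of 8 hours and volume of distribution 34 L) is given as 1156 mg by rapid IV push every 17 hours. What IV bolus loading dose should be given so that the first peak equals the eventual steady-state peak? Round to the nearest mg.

f = (1/2)^(17/8) ≈ 0.229251; accumulation ratio R = 1/(1−f) ≈ 1.29744.
Loading dose to hit Cmax,ss on first dose: D_load = D_maint·R ≈ 1156 × 1.29744 ≈ 1499.84 mg.

1500 mg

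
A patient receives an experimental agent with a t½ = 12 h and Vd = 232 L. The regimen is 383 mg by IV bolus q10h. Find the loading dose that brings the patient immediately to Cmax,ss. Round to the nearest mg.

873 mg

f = (1/2)^(10/12) ≈ 0.561231; accumulation ratio R = 1/(1−f) ≈ 2.27910.
Loading dose to hit Cmax,ss on first dose: D_load = D_maint·R ≈ 383 × 2.27910 ≈ 872.90 mg.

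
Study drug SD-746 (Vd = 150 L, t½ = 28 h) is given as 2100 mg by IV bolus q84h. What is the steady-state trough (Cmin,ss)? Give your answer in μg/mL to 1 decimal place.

2.0 μg/mL

τ = 84 h = 3 half-lives, so f = (1/2)^3 = 0.125.
At steady state, R = 1/(1 − 0.125) = 8/7.
Single-dose peak C₀ = D/Vd = 2100/150 = 14 μg/mL.
Steady-state peak Cmax,ss = C₀·R = 14 × 8/7 ≈ 16.000 μg/mL.
Steady-state trough Cmin,ss = Cmax,ss·f ≈ 16.000 × 0.125 ≈ 2.000 μg/mL.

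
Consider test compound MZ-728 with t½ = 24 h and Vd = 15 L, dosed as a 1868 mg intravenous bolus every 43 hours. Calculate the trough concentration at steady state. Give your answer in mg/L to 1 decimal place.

50.6 mg/L

k = ln2/t½ = ln2/24 ≈ 0.028881 h⁻¹; fraction remaining f = e^(−kτ) = e^(−0.028881×43) ≈ 0.2888.
At steady state, accumulation factor R = 1/(1 − e^(−kτ)) ≈ 1.4061.
Single-dose peak C₀ = D/Vd = 1868/15 ≈ 124.533 mg/L.
Cmax,ss = C₀/(1 − f) ≈ 124.533/0.7112 ≈ 175.103 mg/L.
Steady-state trough Cmin,ss = Cmax,ss·f ≈ 175.103 × 0.2888 ≈ 50.570 mg/L.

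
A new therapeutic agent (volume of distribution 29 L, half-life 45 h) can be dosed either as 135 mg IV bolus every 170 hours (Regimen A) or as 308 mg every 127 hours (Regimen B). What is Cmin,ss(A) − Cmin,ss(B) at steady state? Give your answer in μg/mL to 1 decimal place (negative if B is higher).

-1.4 μg/mL

Regimen A: f = (1/2)^(170/45) ≈ 0.0729; Cmin,ss = (135/29)·f/(1−f) ≈ 0.366 μg/mL.
Regimen B: f = (1/2)^(127/45) ≈ 0.1414; Cmin,ss = (308/29)·f/(1−f) ≈ 1.749 μg/mL.
Difference ≈ 0.366 − 1.749 ≈ -1.383 μg/mL.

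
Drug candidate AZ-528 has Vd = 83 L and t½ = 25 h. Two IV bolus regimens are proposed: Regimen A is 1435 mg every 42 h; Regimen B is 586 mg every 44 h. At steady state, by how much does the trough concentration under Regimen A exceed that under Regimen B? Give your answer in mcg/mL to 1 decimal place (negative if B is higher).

Regimen A: f = (1/2)^(42/25) ≈ 0.3121; Cmin,ss = (1435/83)·f/(1−f) ≈ 7.844 mcg/mL.
Regimen B: f = (1/2)^(44/25) ≈ 0.2952; Cmin,ss = (586/83)·f/(1−f) ≈ 2.957 mcg/mL.
Difference ≈ 7.844 − 2.957 ≈ 4.887 mcg/mL.

4.9 mcg/mL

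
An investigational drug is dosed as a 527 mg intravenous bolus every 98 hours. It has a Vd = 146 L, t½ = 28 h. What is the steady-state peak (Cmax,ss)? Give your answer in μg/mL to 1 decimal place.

4.0 μg/mL

k = ln2/t½ = ln2/28 ≈ 0.024755 h⁻¹; fraction remaining f = e^(−kτ) = e^(−0.024755×98) ≈ 0.0884.
Accumulation ratio R = 1/(1 − f) ≈ 1/0.9116 ≈ 1.0970.
Each bolus raises the concentration by D/Vd = 527/146 ≈ 3.610 μg/mL.
Steady-state peak Cmax,ss = C₀·R ≈ 3.610 × 1.0970 ≈ 3.960 μg/mL.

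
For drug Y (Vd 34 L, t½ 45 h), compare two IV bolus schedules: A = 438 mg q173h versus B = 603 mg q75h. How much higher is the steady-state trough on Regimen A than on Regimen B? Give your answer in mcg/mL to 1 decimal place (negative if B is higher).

Regimen A: f = (1/2)^(173/45) ≈ 0.0696; Cmin,ss = (438/34)·f/(1−f) ≈ 0.964 mcg/mL.
Regimen B: f = (1/2)^(75/45) ≈ 0.3150; Cmin,ss = (603/34)·f/(1−f) ≈ 8.156 mcg/mL.
Difference ≈ 0.964 − 8.156 ≈ -7.192 mcg/mL.

-7.2 mcg/mL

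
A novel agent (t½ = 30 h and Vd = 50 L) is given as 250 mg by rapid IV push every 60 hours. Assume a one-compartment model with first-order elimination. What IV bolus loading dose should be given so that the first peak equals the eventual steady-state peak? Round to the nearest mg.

333 mg

f = (1/2)^(60/30) ≈ 0.250000; accumulation ratio R = 1/(1−f) ≈ 1.33333.
Loading dose to hit Cmax,ss on first dose: D_load = D_maint·R ≈ 250 × 1.33333 ≈ 333.33 mg.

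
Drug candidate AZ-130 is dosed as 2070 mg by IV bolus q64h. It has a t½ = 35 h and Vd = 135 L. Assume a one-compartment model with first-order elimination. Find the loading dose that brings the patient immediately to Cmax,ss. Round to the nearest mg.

2881 mg

f = (1/2)^(64/35) ≈ 0.281543; accumulation ratio R = 1/(1−f) ≈ 1.39187.
Loading dose to hit Cmax,ss on first dose: D_load = D_maint·R ≈ 2070 × 1.39187 ≈ 2881.17 mg.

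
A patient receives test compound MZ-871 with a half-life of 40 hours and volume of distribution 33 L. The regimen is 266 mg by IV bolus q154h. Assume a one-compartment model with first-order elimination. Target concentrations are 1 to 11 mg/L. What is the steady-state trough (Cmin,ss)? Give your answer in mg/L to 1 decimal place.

τ/t½ = 154/40 ≈ 3.85, so fraction remaining f = (1/2)^(154/40) ≈ 0.0693.
Each bolus raises the concentration by D/Vd = 266/33 ≈ 8.061 mg/L.
Steady-state trough Cmin,ss = C₀·f/(1−f) ≈ 8.061 × 0.0693/0.9307 ≈ 0.600 mg/L.
Trough 0.6 mg/L vs MEC 1 mg/L: subtherapeutic.

0.6 mg/L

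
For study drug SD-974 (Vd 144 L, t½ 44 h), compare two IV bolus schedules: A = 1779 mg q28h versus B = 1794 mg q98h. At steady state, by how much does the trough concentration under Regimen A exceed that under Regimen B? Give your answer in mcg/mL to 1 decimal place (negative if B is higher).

Regimen A: f = (1/2)^(28/44) ≈ 0.6433; Cmin,ss = (1779/144)·f/(1−f) ≈ 22.280 mcg/mL.
Regimen B: f = (1/2)^(98/44) ≈ 0.2136; Cmin,ss = (1794/144)·f/(1−f) ≈ 3.384 mcg/mL.
Difference ≈ 22.280 − 3.384 ≈ 18.896 mcg/mL.

18.9 mcg/mL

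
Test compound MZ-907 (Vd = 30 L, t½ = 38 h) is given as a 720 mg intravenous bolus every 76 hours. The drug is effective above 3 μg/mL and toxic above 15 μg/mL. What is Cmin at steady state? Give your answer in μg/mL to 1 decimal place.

τ = 76 h = 2 half-lives, so f = (1/2)^2 = 0.25.
Accumulation ratio R = 1/(1 − f) = 1/0.75 = 4/3.
Single-dose peak C₀ = D/Vd = 720/30 = 24 μg/mL.
Steady-state peak Cmax,ss = C₀·R = 24 × 4/3 ≈ 32.000 μg/mL.
Steady-state trough Cmin,ss = Cmax,ss·f ≈ 32.000 × 0.25 ≈ 8.000 μg/mL.
Trough 8.0 μg/mL vs MEC 3 μg/mL: adequate.

8.0 μg/mL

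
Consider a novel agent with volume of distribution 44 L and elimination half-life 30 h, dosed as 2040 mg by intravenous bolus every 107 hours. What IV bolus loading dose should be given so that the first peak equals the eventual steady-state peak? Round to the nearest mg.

2228 mg

f = (1/2)^(107/30) ≈ 0.084397; accumulation ratio R = 1/(1−f) ≈ 1.09218.
Loading dose to hit Cmax,ss on first dose: D_load = D_maint·R ≈ 2040 × 1.09218 ≈ 2228.05 mg.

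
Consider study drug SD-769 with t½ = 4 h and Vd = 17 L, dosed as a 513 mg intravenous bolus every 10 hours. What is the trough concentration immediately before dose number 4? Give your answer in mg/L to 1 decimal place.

f = (1/2)^(τ/t½) = (1/2)^(10/4) ≈ 0.1768.
C₀ = D/Vd = 513/17 ≈ 30.176 mg/L.
Before the 4th dose, 3 doses have been given. Superposition: Cmin = C₀·(f + f² + … + f^3).
≈ 30.176 × (0.1768 + 0.0313 + 0.0055) ≈ 30.176 × 0.2136 ≈ 6.446 mg/L.

6.4 mg/L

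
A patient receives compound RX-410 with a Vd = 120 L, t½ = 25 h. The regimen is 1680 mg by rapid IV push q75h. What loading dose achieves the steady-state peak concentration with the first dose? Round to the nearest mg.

1920 mg

f = (1/2)^(75/25) ≈ 0.125000; accumulation ratio R = 1/(1−f) ≈ 1.14286.
Loading dose to hit Cmax,ss on first dose: D_load = D_maint·R ≈ 1680 × 1.14286 ≈ 1920.00 mg.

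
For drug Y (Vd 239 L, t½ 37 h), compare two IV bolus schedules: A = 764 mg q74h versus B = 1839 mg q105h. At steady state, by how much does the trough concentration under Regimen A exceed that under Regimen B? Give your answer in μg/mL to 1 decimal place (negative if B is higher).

-0.2 μg/mL

Regimen A: f = (1/2)^(74/37) ≈ 0.2500; Cmin,ss = (764/239)·f/(1−f) ≈ 1.066 μg/mL.
Regimen B: f = (1/2)^(105/37) ≈ 0.1399; Cmin,ss = (1839/239)·f/(1−f) ≈ 1.252 μg/mL.
Difference ≈ 1.066 − 1.252 ≈ -0.186 μg/mL.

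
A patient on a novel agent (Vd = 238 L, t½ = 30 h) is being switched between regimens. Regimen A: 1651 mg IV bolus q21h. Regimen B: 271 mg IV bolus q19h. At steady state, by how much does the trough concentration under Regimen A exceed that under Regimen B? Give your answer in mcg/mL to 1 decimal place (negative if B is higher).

Regimen A: f = (1/2)^(21/30) ≈ 0.6156; Cmin,ss = (1651/238)·f/(1−f) ≈ 11.109 mcg/mL.
Regimen B: f = (1/2)^(19/30) ≈ 0.6447; Cmin,ss = (271/238)·f/(1−f) ≈ 2.066 mcg/mL.
Difference ≈ 11.109 − 2.066 ≈ 9.043 mcg/mL.

9.0 mcg/mL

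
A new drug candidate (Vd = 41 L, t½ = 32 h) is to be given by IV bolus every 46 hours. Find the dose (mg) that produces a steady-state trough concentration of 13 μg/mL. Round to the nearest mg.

911 mg

τ/t½ = 46/32 ≈ 1.4375, so f = (1/2)^(46/32) ≈ 0.369207.
Cmin,ss = (D/Vd)·f/(1−f), so D = Cmin,ss·Vd·(1−f)/f.
D = 13 × 41 × (1−f)/f ≈ 13 × 41 × 1.70851 ≈ 910.64 mg.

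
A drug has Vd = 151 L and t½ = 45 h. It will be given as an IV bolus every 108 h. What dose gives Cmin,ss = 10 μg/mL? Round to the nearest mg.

τ/t½ = 108/45 ≈ 2.4, so f = (1/2)^(108/45) ≈ 0.189465.
Cmin,ss = (D/Vd)·f/(1−f), so D = Cmin,ss·Vd·(1−f)/f.
D = 10 × 151 × (1−f)/f ≈ 10 × 151 × 4.27802 ≈ 6459.81 mg.

6460 mg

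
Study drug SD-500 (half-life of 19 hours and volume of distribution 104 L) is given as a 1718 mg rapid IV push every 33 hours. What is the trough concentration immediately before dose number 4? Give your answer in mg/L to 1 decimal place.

6.9 mg/L

f = (1/2)^(τ/t½) = (1/2)^(33/19) ≈ 0.3000.
C₀ = D/Vd = 1718/104 ≈ 16.519 mg/L.
Before the 4th dose, 3 doses have been given. Superposition: Cmin = C₀·(f + f² + … + f^3).
≈ 16.519 × (0.3000 + 0.0900 + 0.0270) ≈ 16.519 × 0.4170 ≈ 6.888 mg/L.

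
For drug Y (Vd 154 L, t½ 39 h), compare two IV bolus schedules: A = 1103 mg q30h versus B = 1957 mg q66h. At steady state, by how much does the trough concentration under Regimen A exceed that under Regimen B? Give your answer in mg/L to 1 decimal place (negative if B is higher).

Regimen A: f = (1/2)^(30/39) ≈ 0.5867; Cmin,ss = (1103/154)·f/(1−f) ≈ 10.167 mg/L.
Regimen B: f = (1/2)^(66/39) ≈ 0.3094; Cmin,ss = (1957/154)·f/(1−f) ≈ 5.693 mg/L.
Difference ≈ 10.167 − 5.693 ≈ 4.474 mg/L.

4.5 mg/L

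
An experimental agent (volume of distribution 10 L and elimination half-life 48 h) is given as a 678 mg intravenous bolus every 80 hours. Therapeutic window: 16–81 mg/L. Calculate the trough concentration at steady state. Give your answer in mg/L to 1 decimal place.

31.2 mg/L

k = ln2/t½ = ln2/48 ≈ 0.014441 h⁻¹; fraction remaining f = e^(−kτ) = e^(−0.014441×80) ≈ 0.3150.
At steady state, accumulation factor R = 1/(1 − e^(−kτ)) ≈ 1.4599.
Single-dose peak C₀ = D/Vd = 678/10 ≈ 67.800 mg/L.
Steady-state peak Cmax,ss = C₀·R ≈ 67.800 × 1.4599 ≈ 98.981 mg/L.
Steady-state trough Cmin,ss = Cmax,ss·f ≈ 98.981 × 0.3150 ≈ 31.179 mg/L.
Trough 31.2 mg/L vs MEC 16 mg/L: adequate.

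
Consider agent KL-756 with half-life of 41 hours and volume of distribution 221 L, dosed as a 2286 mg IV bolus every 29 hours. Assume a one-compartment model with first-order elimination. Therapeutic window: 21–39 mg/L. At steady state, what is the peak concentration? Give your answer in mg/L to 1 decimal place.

k = ln2/t½ = ln2/41 ≈ 0.016906 h⁻¹; fraction remaining f = e^(−kτ) = e^(−0.016906×29) ≈ 0.6125.
Accumulation ratio R = 1/(1 − f) ≈ 1/0.3875 ≈ 2.5806.
Each bolus raises the concentration by D/Vd = 2286/221 ≈ 10.344 mg/L.
Steady-state peak Cmax,ss = C₀·R ≈ 10.344 × 2.5806 ≈ 26.694 mg/L.
Peak 26.7 mg/L vs MTC 39 mg/L: below toxic threshold.

26.7 mg/L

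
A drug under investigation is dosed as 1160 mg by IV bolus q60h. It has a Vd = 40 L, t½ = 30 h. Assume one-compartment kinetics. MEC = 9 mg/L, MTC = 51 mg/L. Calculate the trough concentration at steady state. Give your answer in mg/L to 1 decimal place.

9.7 mg/L

τ = 60 h = 2 half-lives, so f = (1/2)^2 = 0.25.
At steady state, R = 1/(1 − 0.25) = 4/3.
Single-dose peak C₀ = D/Vd = 1160/40 = 29 mg/L.
Steady-state peak Cmax,ss = C₀·R = 29 × 4/3 ≈ 38.667 mg/L.
Steady-state trough Cmin,ss = Cmax,ss·f ≈ 38.667 × 0.25 ≈ 9.667 mg/L.
Trough 9.7 mg/L vs MEC 9 mg/L: adequate.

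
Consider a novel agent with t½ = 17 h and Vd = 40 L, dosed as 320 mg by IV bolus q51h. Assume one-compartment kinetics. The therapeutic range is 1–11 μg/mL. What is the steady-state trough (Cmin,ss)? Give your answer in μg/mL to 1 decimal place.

The dosing interval is 3 half-lives, so f = 2^(−3) = 0.125.
At steady state, R = 1/(1 − 0.125) = 8/7.
Single-dose peak C₀ = D/Vd = 320/40 = 8 μg/mL.
Steady-state peak Cmax,ss = C₀·R = 8 × 8/7 ≈ 9.143 μg/mL.
Steady-state trough Cmin,ss = Cmax,ss·f ≈ 9.143 × 0.125 ≈ 1.143 μg/mL.
Trough 1.1 μg/mL vs MEC 1 μg/mL: adequate.

1.1 μg/mL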